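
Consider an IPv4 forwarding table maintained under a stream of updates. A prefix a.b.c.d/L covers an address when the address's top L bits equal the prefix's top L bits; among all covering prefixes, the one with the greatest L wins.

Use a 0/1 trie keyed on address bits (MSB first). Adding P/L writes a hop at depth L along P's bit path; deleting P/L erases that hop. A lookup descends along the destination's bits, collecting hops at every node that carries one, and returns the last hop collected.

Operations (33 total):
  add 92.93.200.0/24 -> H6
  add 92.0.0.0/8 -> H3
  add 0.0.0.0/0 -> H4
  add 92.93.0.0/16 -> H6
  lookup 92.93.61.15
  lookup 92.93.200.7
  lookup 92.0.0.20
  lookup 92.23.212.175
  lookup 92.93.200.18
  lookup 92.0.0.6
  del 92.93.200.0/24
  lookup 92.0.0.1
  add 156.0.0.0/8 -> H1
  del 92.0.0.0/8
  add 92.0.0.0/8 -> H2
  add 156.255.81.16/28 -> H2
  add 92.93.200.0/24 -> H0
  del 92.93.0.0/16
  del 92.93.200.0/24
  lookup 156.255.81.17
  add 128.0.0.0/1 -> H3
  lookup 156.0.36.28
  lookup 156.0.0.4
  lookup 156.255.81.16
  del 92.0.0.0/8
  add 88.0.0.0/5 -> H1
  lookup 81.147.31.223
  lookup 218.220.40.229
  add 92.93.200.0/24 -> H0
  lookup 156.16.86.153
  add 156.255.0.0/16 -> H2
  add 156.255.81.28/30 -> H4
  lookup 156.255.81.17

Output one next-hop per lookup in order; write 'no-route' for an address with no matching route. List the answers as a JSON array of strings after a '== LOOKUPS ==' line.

Process each operation:
  add 92.93.200.0/24 -> H6 at depth 24
  add 92.0.0.0/8 -> H3 at depth 8
  add 0.0.0.0/0 -> H4 at depth 0
  add 92.93.0.0/16 -> H6 at depth 16
  Q 92.93.61.15: descend 0101110001011101 ; hops seen [H4,H3,H6] ; pick H6
  Q 92.93.200.7: descend 010111000101110111001000 ; hops seen [H4,H3,H6,H6] ; pick H6
  Q 92.0.0.20: descend 010111000 ; hops seen [H4,H3] ; pick H3
  Q 92.23.212.175: descend 010111000 ; hops seen [H4,H3] ; pick H3
  Q 92.93.200.18: descend 010111000101110111001000 ; hops seen [H4,H3,H6,H6] ; pick H6
  Q 92.0.0.6: descend 010111000 ; hops seen [H4,H3] ; pick H3
  del 92.93.200.0/24 (clear depth 24)
  Q 92.0.0.1: descend 010111000 ; hops seen [H4,H3] ; pick H3
  add 156.0.0.0/8 -> H1 at depth 8
  del 92.0.0.0/8 (clear depth 8)
  add 92.0.0.0/8 -> H2 at depth 8
  add 156.255.81.16/28 -> H2 at depth 28
  add 92.93.200.0/24 -> H0 at depth 24
  del 92.93.0.0/16 (clear depth 16)
  del 92.93.200.0/24 (clear depth 24)
  Q 156.255.81.17: descend 1001110011111111010100010001 ; hops seen [H4,H1,H2] ; pick H2
  add 128.0.0.0/1 -> H3 at depth 1
  Q 156.0.36.28: descend 10011100 ; hops seen [H4,H3,H1] ; pick H1
  Q 156.0.0.4: descend 10011100 ; hops seen [H4,H3,H1] ; pick H1
  Q 156.255.81.16: descend 1001110011111111010100010001 ; hops seen [H4,H3,H1,H2] ; pick H2
  del 92.0.0.0/8 (clear depth 8)
  add 88.0.0.0/5 -> H1 at depth 5
  Q 81.147.31.223: descend 0101 ; hops seen [H4] ; pick H4
  Q 218.220.40.229: descend 1 ; hops seen [H4,H3] ; pick H3
  add 92.93.200.0/24 -> H0 at depth 24
  Q 156.16.86.153: descend 10011100 ; hops seen [H4,H3,H1] ; pick H1
  add 156.255.0.0/16 -> H2 at depth 16
  add 156.255.81.28/30 -> H4 at depth 30
  Q 156.255.81.17: descend 1001110011111111010100010001 ; hops seen [H4,H3,H1,H2,H2] ; pick H2

== LOOKUPS ==
["H6","H6","H3","H3","H6","H3","H3","H2","H1","H1","H2","H4","H3","H1","H2"]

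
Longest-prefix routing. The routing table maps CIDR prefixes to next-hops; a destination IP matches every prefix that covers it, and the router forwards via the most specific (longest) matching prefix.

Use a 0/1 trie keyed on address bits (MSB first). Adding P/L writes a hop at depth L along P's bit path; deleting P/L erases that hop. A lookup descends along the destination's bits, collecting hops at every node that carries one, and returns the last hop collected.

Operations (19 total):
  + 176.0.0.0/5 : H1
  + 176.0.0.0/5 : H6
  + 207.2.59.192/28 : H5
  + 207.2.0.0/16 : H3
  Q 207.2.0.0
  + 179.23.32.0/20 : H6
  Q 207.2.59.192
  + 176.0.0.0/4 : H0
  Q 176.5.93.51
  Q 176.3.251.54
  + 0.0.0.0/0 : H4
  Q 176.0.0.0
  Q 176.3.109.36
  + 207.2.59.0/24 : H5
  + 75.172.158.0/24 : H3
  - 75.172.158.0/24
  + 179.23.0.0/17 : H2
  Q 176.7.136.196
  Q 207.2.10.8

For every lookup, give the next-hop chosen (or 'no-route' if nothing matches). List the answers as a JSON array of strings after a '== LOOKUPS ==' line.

Apply in order:
  + 176.0.0.0/5 (H1) depth=5
  + 176.0.0.0/5 (H6) depth=5
  + 207.2.59.192/28 (H5) depth=28
  + 207.2.0.0/16 (H3) depth=16
  lookup 207.2.0.0: bits 110011110000001000 walk d0:-→d1:-→d2:-→d3:-→d4:-→d5:-→d6:-→d7:-→d8:-→d9:-→d10:-→d11:-→d12:-→d13:-→d14:-→d15:-→d16:H3→d17:-→d18:- -> H3
  + 179.23.32.0/20 (H6) depth=20
  lookup 207.2.59.192: bits 1100111100000010001110111100 walk d0:-→d1:-→d2:-→d3:-→d4:-→d5:-→d6:-→d7:-→d8:-→d9:-→d10:-→d11:-→d12:-→d13:-→d14:-→d15:-→d16:H3→d17:-→d18:-→d19:-→d20:-→d21:-→d22:-→d23:-→d24:-→d25:-→d26:-→d27:-→d28:H5 -> H5
  + 176.0.0.0/4 (H0) depth=4
  lookup 176.5.93.51: bits 101100 walk d0:-→d1:-→d2:-→d3:-→d4:H0→d5:H6→d6:- -> H6
  lookup 176.3.251.54: bits 101100 walk d0:-→d1:-→d2:-→d3:-→d4:H0→d5:H6→d6:- -> H6
  + 0.0.0.0/0 (H4) depth=0
  lookup 176.0.0.0: bits 101100 walk d0:H4→d1:-→d2:-→d3:-→d4:H0→d5:H6→d6:- -> H6
  lookup 176.3.109.36: bits 101100 walk d0:H4→d1:-→d2:-→d3:-→d4:H0→d5:H6→d6:- -> H6
  + 207.2.59.0/24 (H5) depth=24
  + 75.172.158.0/24 (H3) depth=24
  - 75.172.158.0/24 clear@24
  + 179.23.0.0/17 (H2) depth=17
  lookup 176.7.136.196: bits 101100 walk d0:H4→d1:-→d2:-→d3:-→d4:H0→d5:H6→d6:- -> H6
  lookup 207.2.10.8: bits 110011110000001000 walk d0:H4→d1:-→d2:-→d3:-→d4:-→d5:-→d6:-→d7:-→d8:-→d9:-→d10:-→d11:-→d12:-→d13:-→d14:-→d15:-→d16:H3→d17:-→d18:- -> H3

== LOOKUPS ==
["H3","H5","H6","H6","H6","H6","H6","H3"]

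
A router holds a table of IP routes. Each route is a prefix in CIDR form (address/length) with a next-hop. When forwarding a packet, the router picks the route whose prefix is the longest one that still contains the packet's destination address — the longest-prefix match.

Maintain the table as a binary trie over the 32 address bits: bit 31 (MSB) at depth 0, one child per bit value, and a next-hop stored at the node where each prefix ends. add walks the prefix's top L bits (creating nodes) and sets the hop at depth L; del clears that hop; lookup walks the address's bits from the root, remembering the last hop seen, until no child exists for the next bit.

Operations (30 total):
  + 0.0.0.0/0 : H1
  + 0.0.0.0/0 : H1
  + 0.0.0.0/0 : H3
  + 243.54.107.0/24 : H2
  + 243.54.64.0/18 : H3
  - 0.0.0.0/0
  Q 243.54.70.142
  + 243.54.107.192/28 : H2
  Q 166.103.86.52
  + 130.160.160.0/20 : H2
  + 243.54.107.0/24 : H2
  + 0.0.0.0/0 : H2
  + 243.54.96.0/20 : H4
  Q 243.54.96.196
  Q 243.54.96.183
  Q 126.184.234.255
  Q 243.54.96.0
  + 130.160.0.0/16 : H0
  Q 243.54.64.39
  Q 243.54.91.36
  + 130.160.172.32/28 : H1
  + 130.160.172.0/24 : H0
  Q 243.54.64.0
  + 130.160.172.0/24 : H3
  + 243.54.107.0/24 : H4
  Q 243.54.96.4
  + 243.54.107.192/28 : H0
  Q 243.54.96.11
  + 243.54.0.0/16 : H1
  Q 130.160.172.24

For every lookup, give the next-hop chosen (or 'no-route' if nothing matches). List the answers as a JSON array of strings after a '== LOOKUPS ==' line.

Trace:
  + 0.0.0.0/0 (H1) depth=0
  + 0.0.0.0/0 (H1) depth=0
  + 0.0.0.0/0 (H3) depth=0
  + 243.54.107.0/24 (H2) depth=24
  + 243.54.64.0/18 (H3) depth=18
  - 0.0.0.0/0 clear@0
  lookup 243.54.70.142: bits 111100110011011001 walk d0:-→d1:-→d2:-→d3:-→d4:-→d5:-→d6:-→d7:-→d8:-→d9:-→d10:-→d11:-→d12:-→d13:-→d14:-→d15:-→d16:-→d17:-→d18:H3 -> H3
  + 243.54.107.192/28 (H2) depth=28
  lookup 166.103.86.52: bits 1 walk d0:-→d1:- -> no-route
  + 130.160.160.0/20 (H2) depth=20
  + 243.54.107.0/24 (H2) depth=24
  + 0.0.0.0/0 (H2) depth=0
  + 243.54.96.0/20 (H4) depth=20
  lookup 243.54.96.196: bits 11110011001101100110 walk d0:H2→d1:-→d2:-→d3:-→d4:-→d5:-→d6:-→d7:-→d8:-→d9:-→d10:-→d11:-→d12:-→d13:-→d14:-→d15:-→d16:-→d17:-→d18:H3→d19:-→d20:H4 -> H4
  lookup 243.54.96.183: bits 11110011001101100110 walk d0:H2→d1:-→d2:-→d3:-→d4:-→d5:-→d6:-→d7:-→d8:-→d9:-→d10:-→d11:-→d12:-→d13:-→d14:-→d15:-→d16:-→d17:-→d18:H3→d19:-→d20:H4 -> H4
  lookup 126.184.234.255: bits ε walk d0:H2 -> H2
  lookup 243.54.96.0: bits 11110011001101100110 walk d0:H2→d1:-→d2:-→d3:-→d4:-→d5:-→d6:-→d7:-→d8:-→d9:-→d10:-→d11:-→d12:-→d13:-→d14:-→d15:-→d16:-→d17:-→d18:H3→d19:-→d20:H4 -> H4
  + 130.160.0.0/16 (H0) depth=16
  lookup 243.54.64.39: bits 111100110011011001 walk d0:H2→d1:-→d2:-→d3:-→d4:-→d5:-→d6:-→d7:-→d8:-→d9:-→d10:-→d11:-→d12:-→d13:-→d14:-→d15:-→d16:-→d17:-→d18:H3 -> H3
  lookup 243.54.91.36: bits 111100110011011001 walk d0:H2→d1:-→d2:-→d3:-→d4:-→d5:-→d6:-→d7:-→d8:-→d9:-→d10:-→d11:-→d12:-→d13:-→d14:-→d15:-→d16:-→d17:-→d18:H3 -> H3
  + 130.160.172.32/28 (H1) depth=28
  + 130.160.172.0/24 (H0) depth=24
  lookup 243.54.64.0: bits 111100110011011001 walk d0:H2→d1:-→d2:-→d3:-→d4:-→d5:-→d6:-→d7:-→d8:-→d9:-→d10:-→d11:-→d12:-→d13:-→d14:-→d15:-→d16:-→d17:-→d18:H3 -> H3
  + 130.160.172.0/24 (H3) depth=24
  + 243.54.107.0/24 (H4) depth=24
  lookup 243.54.96.4: bits 11110011001101100110 walk d0:H2→d1:-→d2:-→d3:-→d4:-→d5:-→d6:-→d7:-→d8:-→d9:-→d10:-→d11:-→d12:-→d13:-→d14:-→d15:-→d16:-→d17:-→d18:H3→d19:-→d20:H4 -> H4
  + 243.54.107.192/28 (H0) depth=28
  lookup 243.54.96.11: bits 11110011001101100110 walk d0:H2→d1:-→d2:-→d3:-→d4:-→d5:-→d6:-→d7:-→d8:-→d9:-→d10:-→d11:-→d12:-→d13:-→d14:-→d15:-→d16:-→d17:-→d18:H3→d19:-→d20:H4 -> H4
  + 243.54.0.0/16 (H1) depth=16
  lookup 130.160.172.24: bits 10000010101000001010110000 walk d0:H2→d1:-→d2:-→d3:-→d4:-→d5:-→d6:-→d7:-→d8:-→d9:-→d10:-→d11:-→d12:-→d13:-→d14:-→d15:-→d16:H0→d17:-→d18:-→d19:-→d20:H2→d21:-→d22:-→d23:-→d24:H3→d25:-→d26:- -> H3

== LOOKUPS ==
["H3","no-route","H4","H4","H2","H4","H3","H3","H3","H4","H4","H3"]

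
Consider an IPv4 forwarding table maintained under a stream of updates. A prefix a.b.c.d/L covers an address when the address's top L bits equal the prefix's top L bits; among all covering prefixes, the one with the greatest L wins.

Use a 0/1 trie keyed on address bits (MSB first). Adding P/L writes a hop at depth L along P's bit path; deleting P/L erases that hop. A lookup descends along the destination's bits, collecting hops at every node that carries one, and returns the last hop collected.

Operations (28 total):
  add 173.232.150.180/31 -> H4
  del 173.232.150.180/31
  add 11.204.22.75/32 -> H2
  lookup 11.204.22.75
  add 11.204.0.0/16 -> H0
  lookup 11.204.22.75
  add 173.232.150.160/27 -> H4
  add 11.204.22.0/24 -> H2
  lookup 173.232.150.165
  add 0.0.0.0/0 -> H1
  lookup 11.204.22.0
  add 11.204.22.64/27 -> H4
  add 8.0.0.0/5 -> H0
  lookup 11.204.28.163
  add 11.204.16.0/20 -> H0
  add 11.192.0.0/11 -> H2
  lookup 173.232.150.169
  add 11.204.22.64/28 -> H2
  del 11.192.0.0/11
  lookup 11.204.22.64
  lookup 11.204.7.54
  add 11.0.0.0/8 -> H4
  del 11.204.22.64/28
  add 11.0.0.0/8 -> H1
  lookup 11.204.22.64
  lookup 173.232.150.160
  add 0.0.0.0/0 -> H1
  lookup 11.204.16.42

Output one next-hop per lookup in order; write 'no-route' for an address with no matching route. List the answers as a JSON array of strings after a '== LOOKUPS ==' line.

Trace:
  + 173.232.150.180/31 (H4) depth=31
  del 173.232.150.180/31 (clear depth 31)
  + 11.204.22.75/32 (H2) depth=32
  lookup 11.204.22.75: bits 00001011110011000001011001001011 walk d0:-→d1:-→d2:-→d3:-→d4:-→d5:-→d6:-→d7:-→d8:-→d9:-→d10:-→d11:-→d12:-→d13:-→d14:-→d15:-→d16:-→d17:-→d18:-→d19:-→d20:-→d21:-→d22:-→d23:-→d24:-→d25:-→d26:-→d27:-→d28:-→d29:-→d30:-→d31:-→d32:H2 -> H2
  + 11.204.0.0/16 (H0) depth=16
  lookup 11.204.22.75: bits 00001011110011000001011001001011 walk d0:-→d1:-→d2:-→d3:-→d4:-→d5:-→d6:-→d7:-→d8:-→d9:-→d10:-→d11:-→d12:-→d13:-→d14:-→d15:-→d16:H0→d17:-→d18:-→d19:-→d20:-→d21:-→d22:-→d23:-→d24:-→d25:-→d26:-→d27:-→d28:-→d29:-→d30:-→d31:-→d32:H2 -> H2
  + 173.232.150.160/27 (H4) depth=27
  + 11.204.22.0/24 (H2) depth=24
  lookup 173.232.150.165: bits 101011011110100010010110101 walk d0:-→d1:-→d2:-→d3:-→d4:-→d5:-→d6:-→d7:-→d8:-→d9:-→d10:-→d11:-→d12:-→d13:-→d14:-→d15:-→d16:-→d17:-→d18:-→d19:-→d20:-→d21:-→d22:-→d23:-→d24:-→d25:-→d26:-→d27:H4 -> H4
  + 0.0.0.0/0 (H1) depth=0
  lookup 11.204.22.0: bits 0000101111001100000101100 walk d0:H1→d1:-→d2:-→d3:-→d4:-→d5:-→d6:-→d7:-→d8:-→d9:-→d10:-→d11:-→d12:-→d13:-→d14:-→d15:-→d16:H0→d17:-→d18:-→d19:-→d20:-→d21:-→d22:-→d23:-→d24:H2→d25:- -> H2
  + 11.204.22.64/27 (H4) depth=27
  + 8.0.0.0/5 (H0) depth=5
  lookup 11.204.28.163: bits 00001011110011000001 walk d0:H1→d1:-→d2:-→d3:-→d4:-→d5:H0→d6:-→d7:-→d8:-→d9:-→d10:-→d11:-→d12:-→d13:-→d14:-→d15:-→d16:H0→d17:-→d18:-→d19:-→d20:- -> H0
  + 11.204.16.0/20 (H0) depth=20
  + 11.192.0.0/11 (H2) depth=11
  lookup 173.232.150.169: bits 101011011110100010010110101 walk d0:H1→d1:-→d2:-→d3:-→d4:-→d5:-→d6:-→d7:-→d8:-→d9:-→d10:-→d11:-→d12:-→d13:-→d14:-→d15:-→d16:-→d17:-→d18:-→d19:-→d20:-→d21:-→d22:-→d23:-→d24:-→d25:-→d26:-→d27:H4 -> H4
  + 11.204.22.64/28 (H2) depth=28
  del 11.192.0.0/11 (clear depth 11)
  lookup 11.204.22.64: bits 0000101111001100000101100100 walk d0:H1→d1:-→d2:-→d3:-→d4:-→d5:H0→d6:-→d7:-→d8:-→d9:-→d10:-→d11:-→d12:-→d13:-→d14:-→d15:-→d16:H0→d17:-→d18:-→d19:-→d20:H0→d21:-→d22:-→d23:-→d24:H2→d25:-→d26:-→d27:H4→d28:H2 -> H2
  lookup 11.204.7.54: bits 0000101111001100000 walk d0:H1→d1:-→d2:-→d3:-→d4:-→d5:H0→d6:-→d7:-→d8:-→d9:-→d10:-→d11:-→d12:-→d13:-→d14:-→d15:-→d16:H0→d17:-→d18:-→d19:- -> H0
  + 11.0.0.0/8 (H4) depth=8
  del 11.204.22.64/28 (clear depth 28)
  + 11.0.0.0/8 (H1) depth=8
  lookup 11.204.22.64: bits 0000101111001100000101100100 walk d0:H1→d1:-→d2:-→d3:-→d4:-→d5:H0→d6:-→d7:-→d8:H1→d9:-→d10:-→d11:-→d12:-→d13:-→d14:-→d15:-→d16:H0→d17:-→d18:-→d19:-→d20:H0→d21:-→d22:-→d23:-→d24:H2→d25:-→d26:-→d27:H4→d28:- -> H4
  lookup 173.232.150.160: bits 101011011110100010010110101 walk d0:H1→d1:-→d2:-→d3:-→d4:-→d5:-→d6:-→d7:-→d8:-→d9:-→d10:-→d11:-→d12:-→d13:-→d14:-→d15:-→d16:-→d17:-→d18:-→d19:-→d20:-→d21:-→d22:-→d23:-→d24:-→d25:-→d26:-→d27:H4 -> H4
  + 0.0.0.0/0 (H1) depth=0
  lookup 11.204.16.42: bits 000010111100110000010 walk d0:H1→d1:-→d2:-→d3:-→d4:-→d5:H0→d6:-→d7:-→d8:H1→d9:-→d10:-→d11:-→d12:-→d13:-→d14:-→d15:-→d16:H0→d17:-→d18:-→d19:-→d20:H0→d21:- -> H0

== LOOKUPS ==
["H2","H2","H4","H2","H0","H4","H2","H0","H4","H4","H0"]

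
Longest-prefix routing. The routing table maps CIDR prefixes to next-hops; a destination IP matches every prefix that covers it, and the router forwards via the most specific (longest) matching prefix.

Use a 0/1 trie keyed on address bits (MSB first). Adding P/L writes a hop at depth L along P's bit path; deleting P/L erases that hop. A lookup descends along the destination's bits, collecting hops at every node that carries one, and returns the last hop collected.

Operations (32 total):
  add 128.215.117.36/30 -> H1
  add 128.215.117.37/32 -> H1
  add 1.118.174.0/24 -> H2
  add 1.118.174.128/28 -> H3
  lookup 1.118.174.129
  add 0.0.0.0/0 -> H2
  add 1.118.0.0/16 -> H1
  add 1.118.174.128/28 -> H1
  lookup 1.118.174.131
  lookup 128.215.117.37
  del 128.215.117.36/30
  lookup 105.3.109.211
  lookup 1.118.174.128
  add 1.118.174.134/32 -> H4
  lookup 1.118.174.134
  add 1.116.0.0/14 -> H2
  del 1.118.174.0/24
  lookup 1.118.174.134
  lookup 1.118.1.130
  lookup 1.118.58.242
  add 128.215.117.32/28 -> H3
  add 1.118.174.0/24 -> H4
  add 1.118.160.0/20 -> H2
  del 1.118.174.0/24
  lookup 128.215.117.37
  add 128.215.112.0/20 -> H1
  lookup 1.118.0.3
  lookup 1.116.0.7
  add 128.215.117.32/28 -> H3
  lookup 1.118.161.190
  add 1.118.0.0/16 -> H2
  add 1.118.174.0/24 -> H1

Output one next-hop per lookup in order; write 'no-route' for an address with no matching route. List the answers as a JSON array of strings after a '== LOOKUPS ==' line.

Trace:
  + 128.215.117.36/30 (H1) depth=30
  + 128.215.117.37/32 (H1) depth=32
  + 1.118.174.0/24 (H2) depth=24
  + 1.118.174.128/28 (H3) depth=28
  lookup 1.118.174.129: bits 0000000101110110101011101000 walk d0:-→d1:-→d2:-→d3:-→d4:-→d5:-→d6:-→d7:-→d8:-→d9:-→d10:-→d11:-→d12:-→d13:-→d14:-→d15:-→d16:-→d17:-→d18:-→d19:-→d20:-→d21:-→d22:-→d23:-→d24:H2→d25:-→d26:-→d27:-→d28:H3 -> H3
  + 0.0.0.0/0 (H2) depth=0
  + 1.118.0.0/16 (H1) depth=16
  + 1.118.174.128/28 (H1) depth=28
  lookup 1.118.174.131: bits 0000000101110110101011101000 walk d0:H2→d1:-→d2:-→d3:-→d4:-→d5:-→d6:-→d7:-→d8:-→d9:-→d10:-→d11:-→d12:-→d13:-→d14:-→d15:-→d16:H1→d17:-→d18:-→d19:-→d20:-→d21:-→d22:-→d23:-→d24:H2→d25:-→d26:-→d27:-→d28:H1 -> H1
  lookup 128.215.117.37: bits 10000000110101110111010100100101 walk d0:H2→d1:-→d2:-→d3:-→d4:-→d5:-→d6:-→d7:-→d8:-→d9:-→d10:-→d11:-→d12:-→d13:-→d14:-→d15:-→d16:-→d17:-→d18:-→d19:-→d20:-→d21:-→d22:-→d23:-→d24:-→d25:-→d26:-→d27:-→d28:-→d29:-→d30:H1→d31:-→d32:H1 -> H1
  - 128.215.117.36/30 clear@30
  lookup 105.3.109.211: bits 0 walk d0:H2→d1:- -> H2
  lookup 1.118.174.128: bits 0000000101110110101011101000 walk d0:H2→d1:-→d2:-→d3:-→d4:-→d5:-→d6:-→d7:-→d8:-→d9:-→d10:-→d11:-→d12:-→d13:-→d14:-→d15:-→d16:H1→d17:-→d18:-→d19:-→d20:-→d21:-→d22:-→d23:-→d24:H2→d25:-→d26:-→d27:-→d28:H1 -> H1
  + 1.118.174.134/32 (H4) depth=32
  lookup 1.118.174.134: bits 00000001011101101010111010000110 walk d0:H2→d1:-→d2:-→d3:-→d4:-→d5:-→d6:-→d7:-→d8:-→d9:-→d10:-→d11:-→d12:-→d13:-→d14:-→d15:-→d16:H1→d17:-→d18:-→d19:-→d20:-→d21:-→d22:-→d23:-→d24:H2→d25:-→d26:-→d27:-→d28:H1→d29:-→d30:-→d31:-→d32:H4 -> H4
  + 1.116.0.0/14 (H2) depth=14
  - 1.118.174.0/24 clear@24
  lookup 1.118.174.134: bits 00000001011101101010111010000110 walk d0:H2→d1:-→d2:-→d3:-→d4:-→d5:-→d6:-→d7:-→d8:-→d9:-→d10:-→d11:-→d12:-→d13:-→d14:H2→d15:-→d16:H1→d17:-→d18:-→d19:-→d20:-→d21:-→d22:-→d23:-→d24:-→d25:-→d26:-→d27:-→d28:H1→d29:-→d30:-→d31:-→d32:H4 -> H4
  lookup 1.118.1.130: bits 0000000101110110 walk d0:H2→d1:-→d2:-→d3:-→d4:-→d5:-→d6:-→d7:-→d8:-→d9:-→d10:-→d11:-→d12:-→d13:-→d14:H2→d15:-→d16:H1 -> H1
  lookup 1.118.58.242: bits 0000000101110110 walk d0:H2→d1:-→d2:-→d3:-→d4:-→d5:-→d6:-→d7:-→d8:-→d9:-→d10:-→d11:-→d12:-→d13:-→d14:H2→d15:-→d16:H1 -> H1
  + 128.215.117.32/28 (H3) depth=28
  + 1.118.174.0/24 (H4) depth=24
  + 1.118.160.0/20 (H2) depth=20
  - 1.118.174.0/24 clear@24
  lookup 128.215.117.37: bits 10000000110101110111010100100101 walk d0:H2→d1:-→d2:-→d3:-→d4:-→d5:-→d6:-→d7:-→d8:-→d9:-→d10:-→d11:-→d12:-→d13:-→d14:-→d15:-→d16:-→d17:-→d18:-→d19:-→d20:-→d21:-→d22:-→d23:-→d24:-→d25:-→d26:-→d27:-→d28:H3→d29:-→d30:-→d31:-→d32:H1 -> H1
  + 128.215.112.0/20 (H1) depth=20
  lookup 1.118.0.3: bits 0000000101110110 walk d0:H2→d1:-→d2:-→d3:-→d4:-→d5:-→d6:-→d7:-→d8:-→d9:-→d10:-→d11:-→d12:-→d13:-→d14:H2→d15:-→d16:H1 -> H1
  lookup 1.116.0.7: bits 00000001011101 walk d0:H2→d1:-→d2:-→d3:-→d4:-→d5:-→d6:-→d7:-→d8:-→d9:-→d10:-→d11:-→d12:-→d13:-→d14:H2 -> H2
  + 128.215.117.32/28 (H3) depth=28
  lookup 1.118.161.190: bits 00000001011101101010 walk d0:H2→d1:-→d2:-→d3:-→d4:-→d5:-→d6:-→d7:-→d8:-→d9:-→d10:-→d11:-→d12:-→d13:-→d14:H2→d15:-→d16:H1→d17:-→d18:-→d19:-→d20:H2 -> H2
  + 1.118.0.0/16 (H2) depth=16
  + 1.118.174.0/24 (H1) depth=24

== LOOKUPS ==
["H3","H1","H1","H2","H1","H4","H4","H1","H1","H1","H1","H2","H2"]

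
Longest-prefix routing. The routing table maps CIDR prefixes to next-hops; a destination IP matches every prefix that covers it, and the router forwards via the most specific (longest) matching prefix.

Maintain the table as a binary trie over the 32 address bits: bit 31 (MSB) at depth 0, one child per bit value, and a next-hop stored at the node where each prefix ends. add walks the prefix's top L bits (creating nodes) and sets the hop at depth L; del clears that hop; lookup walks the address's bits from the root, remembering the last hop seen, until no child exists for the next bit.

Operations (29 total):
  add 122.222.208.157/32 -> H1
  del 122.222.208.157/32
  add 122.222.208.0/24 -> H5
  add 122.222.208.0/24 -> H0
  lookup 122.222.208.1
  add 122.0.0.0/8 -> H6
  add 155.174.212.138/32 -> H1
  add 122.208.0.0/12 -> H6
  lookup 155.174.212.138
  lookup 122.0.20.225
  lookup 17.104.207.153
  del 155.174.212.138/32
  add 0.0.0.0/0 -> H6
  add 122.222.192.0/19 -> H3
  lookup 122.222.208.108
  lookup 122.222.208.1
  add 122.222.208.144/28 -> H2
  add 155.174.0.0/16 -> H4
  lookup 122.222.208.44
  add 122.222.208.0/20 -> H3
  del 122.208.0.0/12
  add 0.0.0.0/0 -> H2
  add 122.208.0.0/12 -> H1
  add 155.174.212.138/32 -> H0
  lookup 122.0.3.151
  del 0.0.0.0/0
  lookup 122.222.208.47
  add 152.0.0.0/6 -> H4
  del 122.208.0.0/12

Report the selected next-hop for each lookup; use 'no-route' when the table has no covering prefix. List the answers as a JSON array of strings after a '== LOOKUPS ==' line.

Trace:
  + 122.222.208.157/32 (H1) depth=32
  - 122.222.208.157/32 clear@32
  + 122.222.208.0/24 (H5) depth=24
  + 122.222.208.0/24 (H0) depth=24
  Q 122.222.208.1: descend 011110101101111011010000 ; hops seen [H0] ; pick H0
  + 122.0.0.0/8 (H6) depth=8
  + 155.174.212.138/32 (H1) depth=32
  + 122.208.0.0/12 (H6) depth=12
  Q 155.174.212.138: descend 10011011101011101101010010001010 ; hops seen [H1] ; pick H1
  Q 122.0.20.225: descend 01111010 ; hops seen [H6] ; pick H6
  Q 17.104.207.153: descend 0 ; hops seen [∅] ; pick no-route
  - 155.174.212.138/32 clear@32
  + 0.0.0.0/0 (H6) depth=0
  + 122.222.192.0/19 (H3) depth=19
  Q 122.222.208.108: descend 011110101101111011010000 ; hops seen [H6,H6,H6,H3,H0] ; pick H0
  Q 122.222.208.1: descend 011110101101111011010000 ; hops seen [H6,H6,H6,H3,H0] ; pick H0
  + 122.222.208.144/28 (H2) depth=28
  + 155.174.0.0/16 (H4) depth=16
  Q 122.222.208.44: descend 011110101101111011010000 ; hops seen [H6,H6,H6,H3,H0] ; pick H0
  + 122.222.208.0/20 (H3) depth=20
  - 122.208.0.0/12 clear@12
  + 0.0.0.0/0 (H2) depth=0
  + 122.208.0.0/12 (H1) depth=12
  + 155.174.212.138/32 (H0) depth=32
  Q 122.0.3.151: descend 01111010 ; hops seen [H2,H6] ; pick H6
  - 0.0.0.0/0 clear@0
  Q 122.222.208.47: descend 011110101101111011010000 ; hops seen [H6,H1,H3,H3,H0] ; pick H0
  + 152.0.0.0/6 (H4) depth=6
  - 122.208.0.0/12 clear@12

== LOOKUPS ==
["H0","H1","H6","no-route","H0","H0","H0","H6","H0"]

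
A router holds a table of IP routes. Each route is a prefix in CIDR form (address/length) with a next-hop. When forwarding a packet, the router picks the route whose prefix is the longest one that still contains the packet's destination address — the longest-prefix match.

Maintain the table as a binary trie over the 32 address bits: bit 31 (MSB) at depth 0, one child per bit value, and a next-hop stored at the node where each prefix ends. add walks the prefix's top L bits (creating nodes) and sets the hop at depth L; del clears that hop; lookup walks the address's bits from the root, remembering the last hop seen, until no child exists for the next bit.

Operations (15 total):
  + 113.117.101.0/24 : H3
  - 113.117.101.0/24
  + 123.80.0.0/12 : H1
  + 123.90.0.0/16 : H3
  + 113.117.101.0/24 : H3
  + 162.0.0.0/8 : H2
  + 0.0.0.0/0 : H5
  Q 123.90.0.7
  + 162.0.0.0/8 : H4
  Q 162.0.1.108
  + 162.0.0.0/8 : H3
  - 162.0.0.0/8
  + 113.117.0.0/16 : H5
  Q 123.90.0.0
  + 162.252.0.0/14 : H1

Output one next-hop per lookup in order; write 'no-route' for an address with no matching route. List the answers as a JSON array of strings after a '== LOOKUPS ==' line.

Trace:
  + 113.117.101.0/24 (H3) depth=24
  - 113.117.101.0/24 clear@24
  + 123.80.0.0/12 (H1) depth=12
  + 123.90.0.0/16 (H3) depth=16
  + 113.117.101.0/24 (H3) depth=24
  + 162.0.0.0/8 (H2) depth=8
  + 0.0.0.0/0 (H5) depth=0
  ? 123.90.0.7  path d0:H5→d1:-→d2:-→d3:-→d4:-→d5:-→d6:-→d7:-→d8:-→d9:-→d10:-→d11:-→d12:H1→d13:-→d14:-→d15:-→d16:H3  best=H3
  + 162.0.0.0/8 (H4) depth=8
  ? 162.0.1.108  path d0:H5→d1:-→d2:-→d3:-→d4:-→d5:-→d6:-→d7:-→d8:H4  best=H4
  + 162.0.0.0/8 (H3) depth=8
  - 162.0.0.0/8 clear@8
  + 113.117.0.0/16 (H5) depth=16
  ? 123.90.0.0  path d0:H5→d1:-→d2:-→d3:-→d4:-→d5:-→d6:-→d7:-→d8:-→d9:-→d10:-→d11:-→d12:H1→d13:-→d14:-→d15:-→d16:H3  best=H3
  + 162.252.0.0/14 (H1) depth=14

== LOOKUPS ==
["H3","H4","H3"]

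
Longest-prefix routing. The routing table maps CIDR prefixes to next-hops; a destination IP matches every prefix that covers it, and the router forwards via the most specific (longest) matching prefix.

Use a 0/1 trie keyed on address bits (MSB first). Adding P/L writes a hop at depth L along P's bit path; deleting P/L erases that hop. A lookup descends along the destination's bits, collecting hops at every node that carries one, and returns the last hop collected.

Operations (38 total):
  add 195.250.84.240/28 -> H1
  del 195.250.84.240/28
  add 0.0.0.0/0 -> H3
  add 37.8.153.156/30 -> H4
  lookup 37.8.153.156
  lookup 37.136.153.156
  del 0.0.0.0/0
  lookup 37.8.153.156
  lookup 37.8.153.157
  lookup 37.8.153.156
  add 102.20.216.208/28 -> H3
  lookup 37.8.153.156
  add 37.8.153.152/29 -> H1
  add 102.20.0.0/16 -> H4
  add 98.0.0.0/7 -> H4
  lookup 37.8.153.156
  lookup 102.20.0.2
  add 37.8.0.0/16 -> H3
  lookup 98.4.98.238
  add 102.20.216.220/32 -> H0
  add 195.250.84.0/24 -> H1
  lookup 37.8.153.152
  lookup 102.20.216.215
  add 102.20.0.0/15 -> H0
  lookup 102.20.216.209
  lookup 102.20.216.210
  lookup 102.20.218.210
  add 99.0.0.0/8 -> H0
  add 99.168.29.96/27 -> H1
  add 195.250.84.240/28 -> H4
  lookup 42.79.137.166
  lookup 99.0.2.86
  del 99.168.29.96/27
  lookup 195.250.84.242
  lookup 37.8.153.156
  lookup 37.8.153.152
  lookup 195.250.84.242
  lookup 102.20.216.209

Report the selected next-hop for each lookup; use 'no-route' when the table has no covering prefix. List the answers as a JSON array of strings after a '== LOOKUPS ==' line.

Process each operation:
  add 195.250.84.240/28 -> H1 at depth 28
  - 195.250.84.240/28 clear@28
  add 0.0.0.0/0 -> H3 at depth 0
  add 37.8.153.156/30 -> H4 at depth 30
  ? 37.8.153.156  path d0:H3→d1:-→d2:-→d3:-→d4:-→d5:-→d6:-→d7:-→d8:-→d9:-→d10:-→d11:-→d12:-→d13:-→d14:-→d15:-→d16:-→d17:-→d18:-→d19:-→d20:-→d21:-→d22:-→d23:-→d24:-→d25:-→d26:-→d27:-→d28:-→d29:-→d30:H4  best=H4
  ? 37.136.153.156  path d0:H3→d1:-→d2:-→d3:-→d4:-→d5:-→d6:-→d7:-→d8:-  best=H3
  - 0.0.0.0/0 clear@0
  ? 37.8.153.156  path d0:-→d1:-→d2:-→d3:-→d4:-→d5:-→d6:-→d7:-→d8:-→d9:-→d10:-→d11:-→d12:-→d13:-→d14:-→d15:-→d16:-→d17:-→d18:-→d19:-→d20:-→d21:-→d22:-→d23:-→d24:-→d25:-→d26:-→d27:-→d28:-→d29:-→d30:H4  best=H4
  ? 37.8.153.157  path d0:-→d1:-→d2:-→d3:-→d4:-→d5:-→d6:-→d7:-→d8:-→d9:-→d10:-→d11:-→d12:-→d13:-→d14:-→d15:-→d16:-→d17:-→d18:-→d19:-→d20:-→d21:-→d22:-→d23:-→d24:-→d25:-→d26:-→d27:-→d28:-→d29:-→d30:H4  best=H4
  ? 37.8.153.156  path d0:-→d1:-→d2:-→d3:-→d4:-→d5:-→d6:-→d7:-→d8:-→d9:-→d10:-→d11:-→d12:-→d13:-→d14:-→d15:-→d16:-→d17:-→d18:-→d19:-→d20:-→d21:-→d22:-→d23:-→d24:-→d25:-→d26:-→d27:-→d28:-→d29:-→d30:H4  best=H4
  add 102.20.216.208/28 -> H3 at depth 28
  ? 37.8.153.156  path d0:-→d1:-→d2:-→d3:-→d4:-→d5:-→d6:-→d7:-→d8:-→d9:-→d10:-→d11:-→d12:-→d13:-→d14:-→d15:-→d16:-→d17:-→d18:-→d19:-→d20:-→d21:-→d22:-→d23:-→d24:-→d25:-→d26:-→d27:-→d28:-→d29:-→d30:H4  best=H4
  add 37.8.153.152/29 -> H1 at depth 29
  add 102.20.0.0/16 -> H4 at depth 16
  add 98.0.0.0/7 -> H4 at depth 7
  ? 37.8.153.156  path d0:-→d1:-→d2:-→d3:-→d4:-→d5:-→d6:-→d7:-→d8:-→d9:-→d10:-→d11:-→d12:-→d13:-→d14:-→d15:-→d16:-→d17:-→d18:-→d19:-→d20:-→d21:-→d22:-→d23:-→d24:-→d25:-→d26:-→d27:-→d28:-→d29:H1→d30:H4  best=H4
  ? 102.20.0.2  path d0:-→d1:-→d2:-→d3:-→d4:-→d5:-→d6:-→d7:-→d8:-→d9:-→d10:-→d11:-→d12:-→d13:-→d14:-→d15:-→d16:H4  best=H4
  add 37.8.0.0/16 -> H3 at depth 16
  ? 98.4.98.238  path d0:-→d1:-→d2:-→d3:-→d4:-→d5:-→d6:-→d7:H4  best=H4
  add 102.20.216.220/32 -> H0 at depth 32
  add 195.250.84.0/24 -> H1 at depth 24
  ? 37.8.153.152  path d0:-→d1:-→d2:-→d3:-→d4:-→d5:-→d6:-→d7:-→d8:-→d9:-→d10:-→d11:-→d12:-→d13:-→d14:-→d15:-→d16:H3→d17:-→d18:-→d19:-→d20:-→d21:-→d22:-→d23:-→d24:-→d25:-→d26:-→d27:-→d28:-→d29:H1  best=H1
  ? 102.20.216.215  path d0:-→d1:-→d2:-→d3:-→d4:-→d5:-→d6:-→d7:-→d8:-→d9:-→d10:-→d11:-→d12:-→d13:-→d14:-→d15:-→d16:H4→d17:-→d18:-→d19:-→d20:-→d21:-→d22:-→d23:-→d24:-→d25:-→d26:-→d27:-→d28:H3  best=H3
  add 102.20.0.0/15 -> H0 at depth 15
  ? 102.20.216.209  path d0:-→d1:-→d2:-→d3:-→d4:-→d5:-→d6:-→d7:-→d8:-→d9:-→d10:-→d11:-→d12:-→d13:-→d14:-→d15:H0→d16:H4→d17:-→d18:-→d19:-→d20:-→d21:-→d22:-→d23:-→d24:-→d25:-→d26:-→d27:-→d28:H3  best=H3
  ? 102.20.216.210  path d0:-→d1:-→d2:-→d3:-→d4:-→d5:-→d6:-→d7:-→d8:-→d9:-→d10:-→d11:-→d12:-→d13:-→d14:-→d15:H0→d16:H4→d17:-→d18:-→d19:-→d20:-→d21:-→d22:-→d23:-→d24:-→d25:-→d26:-→d27:-→d28:H3  best=H3
  ? 102.20.218.210  path d0:-→d1:-→d2:-→d3:-→d4:-→d5:-→d6:-→d7:-→d8:-→d9:-→d10:-→d11:-→d12:-→d13:-→d14:-→d15:H0→d16:H4→d17:-→d18:-→d19:-→d20:-→d21:-→d22:-  best=H4
  add 99.0.0.0/8 -> H0 at depth 8
  add 99.168.29.96/27 -> H1 at depth 27
  add 195.250.84.240/28 -> H4 at depth 28
  ? 42.79.137.166  path d0:-→d1:-→d2:-→d3:-→d4:-  best=no-route
  ? 99.0.2.86  path d0:-→d1:-→d2:-→d3:-→d4:-→d5:-→d6:-→d7:H4→d8:H0  best=H0
  - 99.168.29.96/27 clear@27
  ? 195.250.84.242  path d0:-→d1:-→d2:-→d3:-→d4:-→d5:-→d6:-→d7:-→d8:-→d9:-→d10:-→d11:-→d12:-→d13:-→d14:-→d15:-→d16:-→d17:-→d18:-→d19:-→d20:-→d21:-→d22:-→d23:-→d24:H1→d25:-→d26:-→d27:-→d28:H4  best=H4
  ? 37.8.153.156  path d0:-→d1:-→d2:-→d3:-→d4:-→d5:-→d6:-→d7:-→d8:-→d9:-→d10:-→d11:-→d12:-→d13:-→d14:-→d15:-→d16:H3→d17:-→d18:-→d19:-→d20:-→d21:-→d22:-→d23:-→d24:-→d25:-→d26:-→d27:-→d28:-→d29:H1→d30:H4  best=H4
  ? 37.8.153.152  path d0:-→d1:-→d2:-→d3:-→d4:-→d5:-→d6:-→d7:-→d8:-→d9:-→d10:-→d11:-→d12:-→d13:-→d14:-→d15:-→d16:H3→d17:-→d18:-→d19:-→d20:-→d21:-→d22:-→d23:-→d24:-→d25:-→d26:-→d27:-→d28:-→d29:H1  best=H1
  ? 195.250.84.242  path d0:-→d1:-→d2:-→d3:-→d4:-→d5:-→d6:-→d7:-→d8:-→d9:-→d10:-→d11:-→d12:-→d13:-→d14:-→d15:-→d16:-→d17:-→d18:-→d19:-→d20:-→d21:-→d22:-→d23:-→d24:H1→d25:-→d26:-→d27:-→d28:H4  best=H4
  ? 102.20.216.209  path d0:-→d1:-→d2:-→d3:-→d4:-→d5:-→d6:-→d7:-→d8:-→d9:-→d10:-→d11:-→d12:-→d13:-→d14:-→d15:H0→d16:H4→d17:-→d18:-→d19:-→d20:-→d21:-→d22:-→d23:-→d24:-→d25:-→d26:-→d27:-→d28:H3  best=H3

== LOOKUPS ==
["H4","H3","H4","H4","H4","H4","H4","H4","H4","H1","H3","H3","H3","H4","no-route","H0","H4","H4","H1","H4","H3"]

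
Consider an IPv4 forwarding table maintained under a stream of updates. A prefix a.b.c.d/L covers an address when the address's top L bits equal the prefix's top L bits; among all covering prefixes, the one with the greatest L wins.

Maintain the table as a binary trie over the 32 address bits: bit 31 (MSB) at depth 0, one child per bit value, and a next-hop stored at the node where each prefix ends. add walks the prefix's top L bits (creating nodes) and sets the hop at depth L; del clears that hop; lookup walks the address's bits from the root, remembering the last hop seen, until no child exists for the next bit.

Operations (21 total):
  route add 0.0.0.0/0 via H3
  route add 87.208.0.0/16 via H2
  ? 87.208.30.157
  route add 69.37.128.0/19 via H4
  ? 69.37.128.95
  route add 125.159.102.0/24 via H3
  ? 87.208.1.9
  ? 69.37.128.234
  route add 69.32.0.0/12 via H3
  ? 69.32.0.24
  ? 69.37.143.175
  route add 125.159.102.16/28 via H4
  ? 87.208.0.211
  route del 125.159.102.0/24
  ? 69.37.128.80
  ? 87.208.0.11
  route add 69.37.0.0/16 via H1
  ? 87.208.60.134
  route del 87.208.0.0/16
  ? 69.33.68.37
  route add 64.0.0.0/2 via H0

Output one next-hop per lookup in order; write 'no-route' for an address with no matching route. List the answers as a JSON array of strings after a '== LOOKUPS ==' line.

Apply in order:
  + 0.0.0.0/0 (H3) depth=0
  + 87.208.0.0/16 (H2) depth=16
  ? 87.208.30.157  path d0:H3→d1:-→d2:-→d3:-→d4:-→d5:-→d6:-→d7:-→d8:-→d9:-→d10:-→d11:-→d12:-→d13:-→d14:-→d15:-→d16:H2  best=H2
  + 69.37.128.0/19 (H4) depth=19
  ? 69.37.128.95  path d0:H3→d1:-→d2:-→d3:-→d4:-→d5:-→d6:-→d7:-→d8:-→d9:-→d10:-→d11:-→d12:-→d13:-→d14:-→d15:-→d16:-→d17:-→d18:-→d19:H4  best=H4
  + 125.159.102.0/24 (H3) depth=24
  ? 87.208.1.9  path d0:H3→d1:-→d2:-→d3:-→d4:-→d5:-→d6:-→d7:-→d8:-→d9:-→d10:-→d11:-→d12:-→d13:-→d14:-→d15:-→d16:H2  best=H2
  ? 69.37.128.234  path d0:H3→d1:-→d2:-→d3:-→d4:-→d5:-→d6:-→d7:-→d8:-→d9:-→d10:-→d11:-→d12:-→d13:-→d14:-→d15:-→d16:-→d17:-→d18:-→d19:H4  best=H4
  + 69.32.0.0/12 (H3) depth=12
  ? 69.32.0.24  path d0:H3→d1:-→d2:-→d3:-→d4:-→d5:-→d6:-→d7:-→d8:-→d9:-→d10:-→d11:-→d12:H3→d13:-  best=H3
  ? 69.37.143.175  path d0:H3→d1:-→d2:-→d3:-→d4:-→d5:-→d6:-→d7:-→d8:-→d9:-→d10:-→d11:-→d12:H3→d13:-→d14:-→d15:-→d16:-→d17:-→d18:-→d19:H4  best=H4
  + 125.159.102.16/28 (H4) depth=28
  ? 87.208.0.211  path d0:H3→d1:-→d2:-→d3:-→d4:-→d5:-→d6:-→d7:-→d8:-→d9:-→d10:-→d11:-→d12:-→d13:-→d14:-→d15:-→d16:H2  best=H2
  - 125.159.102.0/24 clear@24
  ? 69.37.128.80  path d0:H3→d1:-→d2:-→d3:-→d4:-→d5:-→d6:-→d7:-→d8:-→d9:-→d10:-→d11:-→d12:H3→d13:-→d14:-→d15:-→d16:-→d17:-→d18:-→d19:H4  best=H4
  ? 87.208.0.11  path d0:H3→d1:-→d2:-→d3:-→d4:-→d5:-→d6:-→d7:-→d8:-→d9:-→d10:-→d11:-→d12:-→d13:-→d14:-→d15:-→d16:H2  best=H2
  + 69.37.0.0/16 (H1) depth=16
  ? 87.208.60.134  path d0:H3→d1:-→d2:-→d3:-→d4:-→d5:-→d6:-→d7:-→d8:-→d9:-→d10:-→d11:-→d12:-→d13:-→d14:-→d15:-→d16:H2  best=H2
  - 87.208.0.0/16 clear@16
  ? 69.33.68.37  path d0:H3→d1:-→d2:-→d3:-→d4:-→d5:-→d6:-→d7:-→d8:-→d9:-→d10:-→d11:-→d12:H3→d13:-  best=H3
  + 64.0.0.0/2 (H0) depth=2

== LOOKUPS ==
["H2","H4","H2","H4","H3","H4","H2","H4","H2","H2","H3"]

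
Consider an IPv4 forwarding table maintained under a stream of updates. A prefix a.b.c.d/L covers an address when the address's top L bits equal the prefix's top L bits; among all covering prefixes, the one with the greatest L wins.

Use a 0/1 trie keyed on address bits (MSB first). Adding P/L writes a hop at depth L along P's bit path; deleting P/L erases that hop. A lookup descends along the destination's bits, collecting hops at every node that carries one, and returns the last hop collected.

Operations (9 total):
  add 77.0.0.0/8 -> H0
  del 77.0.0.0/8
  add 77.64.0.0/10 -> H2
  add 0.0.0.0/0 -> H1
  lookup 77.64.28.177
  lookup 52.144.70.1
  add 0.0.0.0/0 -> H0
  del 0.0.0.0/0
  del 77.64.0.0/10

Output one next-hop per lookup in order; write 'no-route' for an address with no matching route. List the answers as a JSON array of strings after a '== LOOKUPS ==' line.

Process each operation:
  add 77.0.0.0/8 -> H0 at depth 8
  del 77.0.0.0/8 (clear depth 8)
  add 77.64.0.0/10 -> H2 at depth 10
  add 0.0.0.0/0 -> H1 at depth 0
  ? 77.64.28.177  path d0:H1→d1:-→d2:-→d3:-→d4:-→d5:-→d6:-→d7:-→d8:-→d9:-→d10:H2  best=H2
  ? 52.144.70.1  path d0:H1→d1:-  best=H1
  add 0.0.0.0/0 -> H0 at depth 0
  del 0.0.0.0/0 (clear depth 0)
  del 77.64.0.0/10 (clear depth 10)

== LOOKUPS ==
["H2","H1"]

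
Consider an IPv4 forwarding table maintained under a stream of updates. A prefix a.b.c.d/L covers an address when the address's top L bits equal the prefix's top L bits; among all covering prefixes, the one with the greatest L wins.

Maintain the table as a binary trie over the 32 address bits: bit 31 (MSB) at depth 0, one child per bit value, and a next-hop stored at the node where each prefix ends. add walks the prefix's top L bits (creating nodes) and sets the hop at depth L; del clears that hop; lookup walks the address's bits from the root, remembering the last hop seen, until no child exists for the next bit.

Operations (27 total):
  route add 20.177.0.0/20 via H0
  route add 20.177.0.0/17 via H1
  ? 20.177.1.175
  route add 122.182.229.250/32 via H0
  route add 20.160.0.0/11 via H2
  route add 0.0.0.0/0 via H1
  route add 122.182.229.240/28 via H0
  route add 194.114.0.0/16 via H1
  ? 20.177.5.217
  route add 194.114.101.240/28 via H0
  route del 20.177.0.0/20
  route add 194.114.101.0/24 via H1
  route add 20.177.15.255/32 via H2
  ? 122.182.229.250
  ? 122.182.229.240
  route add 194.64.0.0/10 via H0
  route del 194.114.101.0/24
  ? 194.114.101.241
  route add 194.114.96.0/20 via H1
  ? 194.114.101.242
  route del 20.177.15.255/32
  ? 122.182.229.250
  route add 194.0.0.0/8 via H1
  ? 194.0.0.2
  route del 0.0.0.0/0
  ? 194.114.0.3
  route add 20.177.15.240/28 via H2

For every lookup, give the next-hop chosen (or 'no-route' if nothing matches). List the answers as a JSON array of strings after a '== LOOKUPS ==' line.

Process each operation:
  + 20.177.0.0/20 (H0) depth=20
  + 20.177.0.0/17 (H1) depth=17
  Q 20.177.1.175: descend 00010100101100010000 ; hops seen [H1,H0] ; pick H0
  + 122.182.229.250/32 (H0) depth=32
  + 20.160.0.0/11 (H2) depth=11
  + 0.0.0.0/0 (H1) depth=0
  + 122.182.229.240/28 (H0) depth=28
  + 194.114.0.0/16 (H1) depth=16
  Q 20.177.5.217: descend 00010100101100010000 ; hops seen [H1,H2,H1,H0] ; pick H0
  + 194.114.101.240/28 (H0) depth=28
  del 20.177.0.0/20 (clear depth 20)
  + 194.114.101.0/24 (H1) depth=24
  + 20.177.15.255/32 (H2) depth=32
  Q 122.182.229.250: descend 01111010101101101110010111111010 ; hops seen [H1,H0,H0] ; pick H0
  Q 122.182.229.240: descend 0111101010110110111001011111 ; hops seen [H1,H0] ; pick H0
  + 194.64.0.0/10 (H0) depth=10
  del 194.114.101.0/24 (clear depth 24)
  Q 194.114.101.241: descend 1100001001110010011001011111 ; hops seen [H1,H0,H1,H0] ; pick H0
  + 194.114.96.0/20 (H1) depth=20
  Q 194.114.101.242: descend 1100001001110010011001011111 ; hops seen [H1,H0,H1,H1,H0] ; pick H0
  del 20.177.15.255/32 (clear depth 32)
  Q 122.182.229.250: descend 01111010101101101110010111111010 ; hops seen [H1,H0,H0] ; pick H0
  + 194.0.0.0/8 (H1) depth=8
  Q 194.0.0.2: descend 110000100 ; hops seen [H1,H1] ; pick H1
  del 0.0.0.0/0 (clear depth 0)
  Q 194.114.0.3: descend 11000010011100100 ; hops seen [H1,H0,H1] ; pick H1
  + 20.177.15.240/28 (H2) depth=28

== LOOKUPS ==
["H0","H0","H0","H0","H0","H0","H0","H1","H1"]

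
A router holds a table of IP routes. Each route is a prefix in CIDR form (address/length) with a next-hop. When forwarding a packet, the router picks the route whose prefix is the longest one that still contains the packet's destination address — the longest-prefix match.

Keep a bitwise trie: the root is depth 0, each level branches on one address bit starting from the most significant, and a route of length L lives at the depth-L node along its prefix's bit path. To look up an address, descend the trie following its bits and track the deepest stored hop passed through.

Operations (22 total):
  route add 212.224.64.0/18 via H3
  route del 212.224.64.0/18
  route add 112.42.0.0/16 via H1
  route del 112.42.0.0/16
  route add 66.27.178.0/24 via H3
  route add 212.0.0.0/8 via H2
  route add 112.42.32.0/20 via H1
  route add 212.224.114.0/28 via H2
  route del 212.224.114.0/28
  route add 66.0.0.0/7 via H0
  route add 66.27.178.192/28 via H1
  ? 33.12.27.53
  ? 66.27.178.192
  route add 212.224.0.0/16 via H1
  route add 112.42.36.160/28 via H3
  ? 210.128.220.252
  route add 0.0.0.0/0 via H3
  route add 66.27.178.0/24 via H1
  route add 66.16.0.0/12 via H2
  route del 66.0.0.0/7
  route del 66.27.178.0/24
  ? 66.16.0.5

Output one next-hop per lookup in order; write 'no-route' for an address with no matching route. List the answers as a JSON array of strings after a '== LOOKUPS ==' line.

Apply in order:
  + 212.224.64.0/18 (H3) depth=18
  - 212.224.64.0/18 clear@18
  + 112.42.0.0/16 (H1) depth=16
  - 112.42.0.0/16 clear@16
  + 66.27.178.0/24 (H3) depth=24
  + 212.0.0.0/8 (H2) depth=8
  + 112.42.32.0/20 (H1) depth=20
  + 212.224.114.0/28 (H2) depth=28
  - 212.224.114.0/28 clear@28
  + 66.0.0.0/7 (H0) depth=7
  + 66.27.178.192/28 (H1) depth=28
  lookup 33.12.27.53: bits 0 walk d0:-→d1:- -> no-route
  lookup 66.27.178.192: bits 0100001000011011101100101100 walk d0:-→d1:-→d2:-→d3:-→d4:-→d5:-→d6:-→d7:H0→d8:-→d9:-→d10:-→d11:-→d12:-→d13:-→d14:-→d15:-→d16:-→d17:-→d18:-→d19:-→d20:-→d21:-→d22:-→d23:-→d24:H3→d25:-→d26:-→d27:-→d28:H1 -> H1
  + 212.224.0.0/16 (H1) depth=16
  + 112.42.36.160/28 (H3) depth=28
  lookup 210.128.220.252: bits 11010 walk d0:-→d1:-→d2:-→d3:-→d4:-→d5:- -> no-route
  + 0.0.0.0/0 (H3) depth=0
  + 66.27.178.0/24 (H1) depth=24
  + 66.16.0.0/12 (H2) depth=12
  - 66.0.0.0/7 clear@7
  - 66.27.178.0/24 clear@24
  lookup 66.16.0.5: bits 010000100001 walk d0:H3→d1:-→d2:-→d3:-→d4:-→d5:-→d6:-→d7:-→d8:-→d9:-→d10:-→d11:-→d12:H2 -> H2

== LOOKUPS ==
["no-route","H1","no-route","H2"]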